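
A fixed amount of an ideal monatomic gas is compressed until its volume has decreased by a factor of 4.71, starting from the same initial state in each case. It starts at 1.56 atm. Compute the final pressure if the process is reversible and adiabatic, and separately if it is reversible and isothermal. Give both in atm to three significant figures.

For a monatomic ideal gas γ = 5/3.
Isothermal: P₂ = P₁(V₁/V₂) = 1.56×4.71 = 7.348 atm.
Adiabatic: P₂ = P₁(V₁/V₂)^γ = 1.56×4.71^(5/3) = 20.65 atm.

adiabatic: 20.6 atm; isothermal: 7.35 atm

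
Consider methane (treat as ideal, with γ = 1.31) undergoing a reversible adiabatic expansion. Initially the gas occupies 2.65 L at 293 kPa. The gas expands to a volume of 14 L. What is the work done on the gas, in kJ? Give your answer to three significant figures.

P₂ = P₁(V₁/V₂)^γ = 293×(2.65/14)^(1.31) = 33.1 kPa.
For a reversible adiabat, W_by_gas = (P₁V₁ − P₂V₂)/(γ−1).
W_by = (293000×0.00265 − 33100×0.014) / (0.31) = 1010 J.
W_on_gas = −W_by = -1010 J.

W ≈ -1.01 kJ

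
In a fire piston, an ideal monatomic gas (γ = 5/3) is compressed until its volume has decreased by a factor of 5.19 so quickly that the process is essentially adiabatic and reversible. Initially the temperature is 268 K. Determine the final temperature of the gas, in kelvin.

T₂ ≈ 803 K

For a reversible adiabat TV^(γ−1) is constant, so T₂ = T₁ (V₁/V₂)^(γ−1).
T₂ = 268 × 5.19^(2/3) = 803.4 K.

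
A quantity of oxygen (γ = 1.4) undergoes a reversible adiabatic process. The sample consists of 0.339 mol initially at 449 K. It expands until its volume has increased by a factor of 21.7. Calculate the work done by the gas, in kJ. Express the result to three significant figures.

For a reversible adiabat TV^(γ−1) is constant, so T₂ = T₁ (V₁/V₂)^(γ−1).
T₂ = 449 × (1/21.7)^(0.4) = 131.1 K.
Q = 0, so ΔU = W_on_gas = nCᵥΔT with Cᵥ = R/(γ−1) = 20.79 J/(mol·K).
ΔU = 0.339 × 20.79 × (131.1 − 449) = -2240 J.
Work done by the gas = −ΔU = 2240 J.

W ≈ 2.24 kJ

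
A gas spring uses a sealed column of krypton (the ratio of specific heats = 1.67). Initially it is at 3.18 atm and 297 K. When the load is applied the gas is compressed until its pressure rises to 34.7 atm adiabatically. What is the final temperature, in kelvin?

Adiabatic: T₂/T₁ = (P₂/P₁)^((γ−1)/γ).
T₂ = 297 × (34.7/3.18)^(0.401) = 774.7 K.

T₂ ≈ 775 K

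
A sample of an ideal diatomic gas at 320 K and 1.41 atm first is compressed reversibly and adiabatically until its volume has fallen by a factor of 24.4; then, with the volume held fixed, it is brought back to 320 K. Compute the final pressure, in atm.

For a diatomic ideal gas γ = 7/5.
Adiabatic step (PV^γ = const): P₂ = 1.41×24.4^(7/5) = 123.5 atm; T₂ = 320×24.4^(2/5) = 1148 K.
Isochoric: P₃ = P₂(T₃/T₂) = 123.5 × (320/1148) = 34.4 atm.

P₃ ≈ 34.4 atm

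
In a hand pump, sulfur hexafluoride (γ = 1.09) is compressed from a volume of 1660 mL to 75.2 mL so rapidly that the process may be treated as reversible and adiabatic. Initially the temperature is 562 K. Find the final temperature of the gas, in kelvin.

For a reversible adiabat TV^(γ−1) is constant, so T₂ = T₁ (V₁/V₂)^(γ−1).
T₂ = 562 × (1660/75.2)^(0.09) = 742.5 K.

T₂ ≈ 742 K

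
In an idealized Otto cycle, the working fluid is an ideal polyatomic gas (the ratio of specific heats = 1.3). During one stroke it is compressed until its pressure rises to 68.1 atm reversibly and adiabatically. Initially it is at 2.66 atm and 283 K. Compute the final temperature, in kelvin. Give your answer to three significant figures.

Adiabatic: T₂/T₁ = (P₂/P₁)^((γ−1)/γ).
T₂ = 283 × (68.1/2.66)^(0.231) = 598.1 K.

T₂ ≈ 598 K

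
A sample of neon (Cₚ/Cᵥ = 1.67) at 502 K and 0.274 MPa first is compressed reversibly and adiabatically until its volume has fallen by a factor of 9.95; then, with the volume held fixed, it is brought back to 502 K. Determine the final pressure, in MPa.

Adiabatic step (PV^γ = const): P₂ = 0.274×9.95^(1.67) = 12.71 MPa; T₂ = 502×9.95^(0.67) = 2340 K.
Isochoric: P₃ = P₂(T₃/T₂) = 12.71 × (502/2340) = 2.726 MPa.

P₃ ≈ 2.73 MPa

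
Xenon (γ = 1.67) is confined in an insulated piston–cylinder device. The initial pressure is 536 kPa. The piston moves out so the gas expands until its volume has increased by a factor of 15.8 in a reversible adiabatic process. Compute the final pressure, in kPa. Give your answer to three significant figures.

P₂ ≈ 5.34 kPa

Since PV^γ is constant along a reversible adiabat, P₂ = P₁ (V₁/V₂)^γ.
P₂ = 536 × (1/15.8)^(1.67) = 5.338 kPa.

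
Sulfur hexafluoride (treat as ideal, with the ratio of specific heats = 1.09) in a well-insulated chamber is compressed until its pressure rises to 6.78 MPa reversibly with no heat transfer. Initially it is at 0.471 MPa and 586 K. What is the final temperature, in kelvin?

Along an adiabat T P^((1−γ)/γ) is constant, so T₂ = T₁ (P₂/P₁)^((γ−1)/γ).
T₂ = 586 × (6.78/0.471)^(0.0826) = 730.3 K.

T₂ ≈ 730 K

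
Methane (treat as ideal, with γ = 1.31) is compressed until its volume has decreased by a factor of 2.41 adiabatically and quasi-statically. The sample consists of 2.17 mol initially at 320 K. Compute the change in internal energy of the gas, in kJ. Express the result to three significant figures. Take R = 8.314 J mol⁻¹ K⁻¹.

Adiabatic: T₁V₁^(γ−1) = T₂V₂^(γ−1) ⇒ T₂ = T₁ (V₁/V₂)^(γ−1).
T₂ = 320 × 2.41^(0.31) = 420.3 K.
Q = 0, so ΔU = W_on_gas = nCᵥΔT with Cᵥ = R/(γ−1) = 26.82 J/(mol·K).
ΔU = 2.17 × 26.82 × (420.3 − 320) = 5838 J.

ΔU ≈ 5.84 kJ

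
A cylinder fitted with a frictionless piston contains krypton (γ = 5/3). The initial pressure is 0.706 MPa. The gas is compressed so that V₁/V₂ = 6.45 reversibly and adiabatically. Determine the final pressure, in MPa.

P₂ ≈ 15.8 MPa

Adiabatic: P₁V₁^γ = P₂V₂^γ ⇒ P₂ = P₁ (V₁/V₂)^γ.
P₂ = 0.706 × 6.45^(5/3) = 15.78 MPa.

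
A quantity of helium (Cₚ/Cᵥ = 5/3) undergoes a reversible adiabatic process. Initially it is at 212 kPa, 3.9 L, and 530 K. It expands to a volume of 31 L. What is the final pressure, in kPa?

Adiabatic: P₁V₁^γ = P₂V₂^γ ⇒ P₂ = P₁ (V₁/V₂)^γ.
P₂ = 212 × (3.9/31)^(5/3) = 6.696 kPa.

P₂ ≈ 6.70 kPa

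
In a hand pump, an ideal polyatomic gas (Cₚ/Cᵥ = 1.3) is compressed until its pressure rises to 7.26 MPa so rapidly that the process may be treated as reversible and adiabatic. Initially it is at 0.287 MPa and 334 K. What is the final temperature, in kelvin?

T₂ ≈ 704 K

Adiabatic: T₂/T₁ = (P₂/P₁)^((γ−1)/γ).
T₂ = 334 × (7.26/0.287)^(0.231) = 703.9 K.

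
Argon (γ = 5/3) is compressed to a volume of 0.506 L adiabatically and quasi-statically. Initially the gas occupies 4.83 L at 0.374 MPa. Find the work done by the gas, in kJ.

W ≈ -9.48 kJ

P₂ = P₁(V₁/V₂)^γ = 0.374×(4.83/0.506)^(5/3) = 16.06 MPa.
For a reversible adiabat, W_by_gas = (P₁V₁ − P₂V₂)/(γ−1).
W_by = (374000×0.00483 − 1.606×10^7×0.000506) / (2/3) = -9483 J.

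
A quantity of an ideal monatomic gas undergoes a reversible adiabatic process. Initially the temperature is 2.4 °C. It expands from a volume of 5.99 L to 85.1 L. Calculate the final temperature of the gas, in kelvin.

For a reversible adiabat TV^(γ−1) is constant, so T₂ = T₁ (V₁/V₂)^(γ−1).
For a monatomic ideal gas γ = 5/3, so γ−1 = 2/3.
T₁ = 2.4 °C = 275.5 K.
T₂ = 275.5 × (5.99/85.1)^(2/3) = 46.97 K.

T₂ ≈ 47.0 K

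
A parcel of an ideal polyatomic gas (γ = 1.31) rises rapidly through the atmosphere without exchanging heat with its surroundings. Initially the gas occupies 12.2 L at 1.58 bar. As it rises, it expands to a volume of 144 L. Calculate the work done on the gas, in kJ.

P₂ = P₁(V₁/V₂)^γ = 1.58×(12.2/144)^(1.31) = 0.06228 bar.
For a reversible adiabat, W_by_gas = (P₁V₁ − P₂V₂)/(γ−1).
W_by = (158000×0.0122 − 6228×0.144) / (0.31) = 3325 J.
W_on_gas = −W_by = -3325 J.

W ≈ -3.33 kJ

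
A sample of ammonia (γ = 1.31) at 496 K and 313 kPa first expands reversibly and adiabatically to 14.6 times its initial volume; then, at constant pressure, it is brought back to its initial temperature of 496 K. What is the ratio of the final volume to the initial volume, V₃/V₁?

V₃/V₁ ≈ 33.5

Adiabatic step: V₂/V₁ = 14.6; T₂ = T₁·(1/14.6)^(0.31) = 216 K.
Isobaric step: V₃/V₂ = T₃/T₂ = 496/216.
V₃/V₁ = (V₂/V₁)(V₃/V₂) = 14.6 × (496/216) = 33.52.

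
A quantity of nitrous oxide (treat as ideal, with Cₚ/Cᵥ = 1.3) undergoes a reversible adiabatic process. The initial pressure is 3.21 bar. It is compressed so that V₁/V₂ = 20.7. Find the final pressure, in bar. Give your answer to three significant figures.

Since PV^γ is constant along a reversible adiabat, P₂ = P₁ (V₁/V₂)^γ.
P₂ = 3.21 × 20.7^(1.3) = 164.9 bar.

P₂ ≈ 165 bar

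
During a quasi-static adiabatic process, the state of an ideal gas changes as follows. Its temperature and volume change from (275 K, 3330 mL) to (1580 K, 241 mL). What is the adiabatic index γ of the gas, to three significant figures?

γ ≈ 1.67

TV^(γ−1) = const ⇒ γ − 1 = ln(T₂/T₁) / ln(V₁/V₂).
γ = 1 + ln(1580/275) / ln(3330/241) = 1.666.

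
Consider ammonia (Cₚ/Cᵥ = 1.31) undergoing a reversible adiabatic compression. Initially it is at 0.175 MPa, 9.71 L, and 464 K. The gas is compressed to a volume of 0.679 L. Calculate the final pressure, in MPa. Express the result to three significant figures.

Adiabatic: P₁V₁^γ = P₂V₂^γ ⇒ P₂ = P₁ (V₁/V₂)^γ.
P₂ = 0.175 × (9.71/0.679)^(1.31) = 5.709 MPa.

P₂ ≈ 5.71 MPa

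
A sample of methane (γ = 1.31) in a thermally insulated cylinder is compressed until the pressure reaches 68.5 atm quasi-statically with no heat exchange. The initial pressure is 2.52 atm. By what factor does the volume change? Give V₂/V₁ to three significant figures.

V₂/V₁ ≈ 0.0804

From PV^γ = const, V₂/V₁ = (P₁/P₂)^(1/γ).
V₂/V₁ = (2.52/68.5)^(0.763) = 0.08038.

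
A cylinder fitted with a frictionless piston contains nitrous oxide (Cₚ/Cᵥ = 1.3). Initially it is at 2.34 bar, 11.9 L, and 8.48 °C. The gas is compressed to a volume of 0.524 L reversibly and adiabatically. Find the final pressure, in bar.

Adiabatic: P₁V₁^γ = P₂V₂^γ ⇒ P₂ = P₁ (V₁/V₂)^γ.
P₂ = 2.34 × (11.9/0.524)^(1.3) = 135.6 bar.

P₂ ≈ 136 bar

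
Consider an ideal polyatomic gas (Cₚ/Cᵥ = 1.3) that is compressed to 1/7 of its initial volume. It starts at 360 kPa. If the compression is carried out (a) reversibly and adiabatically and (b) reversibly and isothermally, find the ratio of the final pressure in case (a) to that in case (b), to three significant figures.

P_adiabatic / P_isothermal ≈ 1.79

Isothermal: P_b = P₁(V₁/V₂) = 360×7.
Adiabatic: P_a = P₁(V₁/V₂)^γ = 360×7^(1.3).
P_a/P_b = (V₁/V₂)^(γ−1) = 7^(0.3) = 1.793.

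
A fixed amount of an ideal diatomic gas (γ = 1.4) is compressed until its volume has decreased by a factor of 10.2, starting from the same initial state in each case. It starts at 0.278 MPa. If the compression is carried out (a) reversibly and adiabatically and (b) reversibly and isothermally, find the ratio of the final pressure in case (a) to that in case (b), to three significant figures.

P_adiabatic / P_isothermal ≈ 2.53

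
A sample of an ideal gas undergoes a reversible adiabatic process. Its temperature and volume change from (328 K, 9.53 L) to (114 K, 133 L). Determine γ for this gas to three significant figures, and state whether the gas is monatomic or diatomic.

γ ≈ 1.40; diatomic

TV^(γ−1) = const ⇒ γ − 1 = ln(T₂/T₁) / ln(V₁/V₂).
γ = 1 + ln(114/328) / ln(9.53/133) = 1.401.
γ ≈ 1.40 is close to 7/5, so the gas is diatomic.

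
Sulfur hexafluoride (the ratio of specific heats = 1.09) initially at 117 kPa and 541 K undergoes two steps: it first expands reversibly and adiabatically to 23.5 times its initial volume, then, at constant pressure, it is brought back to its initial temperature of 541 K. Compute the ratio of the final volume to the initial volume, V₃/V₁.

V₃/V₁ ≈ 31.2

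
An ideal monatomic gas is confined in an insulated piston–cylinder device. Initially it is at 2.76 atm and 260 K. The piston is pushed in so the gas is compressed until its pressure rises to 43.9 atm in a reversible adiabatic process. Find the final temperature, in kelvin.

T₂ ≈ 786 K

Along an adiabat T P^((1−γ)/γ) is constant, so T₂ = T₁ (P₂/P₁)^((γ−1)/γ).
For a monatomic ideal gas γ = 5/3, so (γ−1)/γ = 2/5.
T₂ = 260 × (43.9/2.76)^(2/5) = 786.3 K.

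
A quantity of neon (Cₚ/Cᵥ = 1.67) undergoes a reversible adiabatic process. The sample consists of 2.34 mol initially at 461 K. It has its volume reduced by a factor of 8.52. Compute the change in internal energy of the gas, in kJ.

For a reversible adiabat TV^(γ−1) is constant, so T₂ = T₁ (V₁/V₂)^(γ−1).
T₂ = 461 × 8.52^(0.67) = 1937 K.
Q = 0, so ΔU = W_on_gas = nCᵥΔT with Cᵥ = R/(γ−1) = 12.41 J/(mol·K).
ΔU = 2.34 × 12.41 × (1937 − 461) = 42850 J.

ΔU ≈ 42.9 kJ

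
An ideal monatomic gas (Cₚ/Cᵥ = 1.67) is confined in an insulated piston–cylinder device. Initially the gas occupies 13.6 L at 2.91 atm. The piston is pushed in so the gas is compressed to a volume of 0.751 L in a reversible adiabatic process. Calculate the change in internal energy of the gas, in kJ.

ΔU ≈ 35.7 kJ

P₂ = P₁(V₁/V₂)^γ = 2.91×(13.6/0.751)^(1.67) = 366.9 atm.
For a reversible adiabat, W_by_gas = (P₁V₁ − P₂V₂)/(γ−1).
W_by = (294900×0.0136 − 3.718×10^7×0.000751) / (0.67) = -35690 J.
Q = 0 ⇒ ΔU = −W_by = 35690 J.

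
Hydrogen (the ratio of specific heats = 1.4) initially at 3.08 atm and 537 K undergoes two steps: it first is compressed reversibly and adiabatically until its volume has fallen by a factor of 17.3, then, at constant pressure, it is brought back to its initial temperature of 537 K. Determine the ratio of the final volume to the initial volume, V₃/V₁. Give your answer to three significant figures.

Adiabatic step: V₂/V₁ = 0.0578; T₂ = T₁·17.3^(0.4) = 1680 K.
Isobaric step: V₃/V₂ = T₃/T₂ = 537/1680.
V₃/V₁ = (V₂/V₁)(V₃/V₂) = 0.0578 × (537/1680) = 0.01848.

V₃/V₁ ≈ 0.0185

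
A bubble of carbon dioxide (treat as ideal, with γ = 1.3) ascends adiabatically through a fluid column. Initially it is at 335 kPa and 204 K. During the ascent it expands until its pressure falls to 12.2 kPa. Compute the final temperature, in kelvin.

T₂ ≈ 95.0 K

Along an adiabat T P^((1−γ)/γ) is constant, so T₂ = T₁ (P₂/P₁)^((γ−1)/γ).
T₂ = 204 × (12.2/335)^(0.231) = 94.98 K.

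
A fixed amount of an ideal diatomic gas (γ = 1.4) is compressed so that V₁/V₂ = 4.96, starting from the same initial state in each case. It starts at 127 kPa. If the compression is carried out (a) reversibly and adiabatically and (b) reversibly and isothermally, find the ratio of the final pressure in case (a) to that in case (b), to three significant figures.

P_adiabatic / P_isothermal ≈ 1.90

Isothermal: P_b = P₁(V₁/V₂) = 127×4.96.
Adiabatic: P_a = P₁(V₁/V₂)^γ = 127×4.96^(1.4).
P_a/P_b = (V₁/V₂)^(γ−1) = 4.96^(0.4) = 1.898.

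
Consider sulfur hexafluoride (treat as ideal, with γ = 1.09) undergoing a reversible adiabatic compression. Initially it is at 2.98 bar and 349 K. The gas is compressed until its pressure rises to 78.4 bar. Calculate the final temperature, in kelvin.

T₂ ≈ 457 K

Adiabatic: T₂/T₁ = (P₂/P₁)^((γ−1)/γ).
T₂ = 349 × (78.4/2.98)^(0.0826) = 457.2 K.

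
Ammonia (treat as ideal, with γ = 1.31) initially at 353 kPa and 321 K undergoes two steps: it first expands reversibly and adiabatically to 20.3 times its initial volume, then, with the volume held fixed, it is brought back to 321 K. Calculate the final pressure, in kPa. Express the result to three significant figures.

P₃ ≈ 17.4 kPa

Adiabatic step (PV^γ = const): P₂ = 353×(1/20.3)^(1.31) = 6.838 kPa; T₂ = 321×(1/20.3)^(0.31) = 126.2 K.
Isochoric: P₃ = P₂(T₃/T₂) = 6.838 × (321/126.2) = 17.39 kPa.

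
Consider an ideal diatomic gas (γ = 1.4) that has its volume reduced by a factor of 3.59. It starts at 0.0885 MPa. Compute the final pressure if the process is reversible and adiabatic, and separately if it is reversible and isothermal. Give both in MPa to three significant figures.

adiabatic: 0.530 MPa; isothermal: 0.318 MPa

Isothermal: P₂ = P₁(V₁/V₂) = 0.0885×3.59 = 0.3177 MPa.
Adiabatic: P₂ = P₁(V₁/V₂)^γ = 0.0885×3.59^(1.4) = 0.5298 MPa.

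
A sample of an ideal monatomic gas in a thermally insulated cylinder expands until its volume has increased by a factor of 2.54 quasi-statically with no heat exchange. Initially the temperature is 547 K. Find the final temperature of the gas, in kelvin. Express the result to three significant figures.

T₂ ≈ 294 K

For a reversible adiabat TV^(γ−1) is constant, so T₂ = T₁ (V₁/V₂)^(γ−1).
For a monatomic ideal gas γ = 5/3, so γ−1 = 2/3.
T₂ = 547 × (1/2.54)^(2/3) = 293.8 K.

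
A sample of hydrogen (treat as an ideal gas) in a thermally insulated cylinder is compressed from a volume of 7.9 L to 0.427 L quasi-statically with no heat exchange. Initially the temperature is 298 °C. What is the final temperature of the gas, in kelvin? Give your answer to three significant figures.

T₂ ≈ 1830 K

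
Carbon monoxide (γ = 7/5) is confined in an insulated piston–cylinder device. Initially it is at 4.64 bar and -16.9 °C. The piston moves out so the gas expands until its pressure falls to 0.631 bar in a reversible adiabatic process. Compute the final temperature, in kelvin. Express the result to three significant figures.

Along an adiabat T P^((1−γ)/γ) is constant, so T₂ = T₁ (P₂/P₁)^((γ−1)/γ).
T₁ = -16.9 °C = 256.2 K.
T₂ = 256.2 × (0.631/4.64)^(2/7) = 144.9 K.

T₂ ≈ 145 K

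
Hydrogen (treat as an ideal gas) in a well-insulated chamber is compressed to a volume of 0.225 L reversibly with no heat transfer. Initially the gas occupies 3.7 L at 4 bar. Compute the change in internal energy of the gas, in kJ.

γ = 7/5 for a diatomic ideal gas.
P₂ = P₁(V₁/V₂)^γ = 4×(3.7/0.225)^(7/5) = 201.6 bar.
For a reversible adiabat, W_by_gas = (P₁V₁ − P₂V₂)/(γ−1).
W_by = (400000×0.0037 − 2.016×10^7×0.000225) / (2/5) = -7640 J.
Q = 0 ⇒ ΔU = −W_by = 7640 J.

ΔU ≈ 7.64 kJ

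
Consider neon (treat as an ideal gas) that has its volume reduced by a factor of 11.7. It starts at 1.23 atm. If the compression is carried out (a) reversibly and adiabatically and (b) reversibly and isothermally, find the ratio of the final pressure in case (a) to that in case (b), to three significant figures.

For a monatomic ideal gas γ = 5/3.
Isothermal: P_b = P₁(V₁/V₂) = 1.23×11.7.
Adiabatic: P_a = P₁(V₁/V₂)^γ = 1.23×11.7^(5/3).
P_a/P_b = (V₁/V₂)^(γ−1) = 11.7^(2/3) = 5.154.

P_adiabatic / P_isothermal ≈ 5.15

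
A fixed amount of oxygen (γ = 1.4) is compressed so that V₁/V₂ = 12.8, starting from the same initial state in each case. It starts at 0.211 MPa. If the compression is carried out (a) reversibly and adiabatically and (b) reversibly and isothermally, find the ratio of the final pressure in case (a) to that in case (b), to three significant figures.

Isothermal: P_b = P₁(V₁/V₂) = 0.211×12.8.
Adiabatic: P_a = P₁(V₁/V₂)^γ = 0.211×12.8^(1.4).
P_a/P_b = (V₁/V₂)^(γ−1) = 12.8^(0.4) = 2.773.

P_adiabatic / P_isothermal ≈ 2.77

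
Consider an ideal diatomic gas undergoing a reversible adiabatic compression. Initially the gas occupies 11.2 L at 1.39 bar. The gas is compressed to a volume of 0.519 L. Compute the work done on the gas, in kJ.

W ≈ 9.41 kJ

γ = 7/5 for a diatomic ideal gas.
P₂ = P₁(V₁/V₂)^γ = 1.39×(11.2/0.519)^(7/5) = 102.5 bar.
For a reversible adiabat, W_by_gas = (P₁V₁ − P₂V₂)/(γ−1).
W_by = (139000×0.0112 − 1.025×10^7×0.000519) / (2/5) = -9406 J.
W_on_gas = −W_by = 9406 J.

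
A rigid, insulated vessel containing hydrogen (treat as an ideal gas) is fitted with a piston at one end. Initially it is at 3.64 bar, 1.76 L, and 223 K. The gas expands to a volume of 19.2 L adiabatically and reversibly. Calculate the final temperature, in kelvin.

Adiabatic: T₁V₁^(γ−1) = T₂V₂^(γ−1) ⇒ T₂ = T₁ (V₁/V₂)^(γ−1).
γ = 7/5 for a diatomic ideal gas.
T₂ = 223 × (1.76/19.2)^(2/5) = 85.74 K.

T₂ ≈ 85.7 K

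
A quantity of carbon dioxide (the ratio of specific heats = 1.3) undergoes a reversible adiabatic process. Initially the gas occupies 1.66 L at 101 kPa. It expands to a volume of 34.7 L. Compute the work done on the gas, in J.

W ≈ -334 J

P₂ = P₁(V₁/V₂)^γ = 101×(1.66/34.7)^(1.3) = 1.941 kPa.
For a reversible adiabat, W_by_gas = (P₁V₁ − P₂V₂)/(γ−1).
W_by = (101000×0.00166 − 1941×0.0347) / (0.3) = 334.4 J.
W_on_gas = −W_by = -334.4 J.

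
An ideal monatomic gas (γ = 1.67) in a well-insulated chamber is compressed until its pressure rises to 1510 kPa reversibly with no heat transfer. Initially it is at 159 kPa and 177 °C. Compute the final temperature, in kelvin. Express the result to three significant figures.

T₂ ≈ 1110 K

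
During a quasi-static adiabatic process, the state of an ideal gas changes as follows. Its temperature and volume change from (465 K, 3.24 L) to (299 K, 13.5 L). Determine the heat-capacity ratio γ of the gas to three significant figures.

γ ≈ 1.31

TV^(γ−1) = const ⇒ γ − 1 = ln(T₂/T₁) / ln(V₁/V₂).
γ = 1 + ln(299/465) / ln(3.24/13.5) = 1.309.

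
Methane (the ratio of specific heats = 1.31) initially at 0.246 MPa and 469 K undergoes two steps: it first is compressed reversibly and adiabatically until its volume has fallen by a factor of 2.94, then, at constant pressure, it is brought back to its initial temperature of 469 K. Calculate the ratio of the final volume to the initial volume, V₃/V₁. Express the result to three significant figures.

Adiabatic step: V₂/V₁ = 0.3401; T₂ = T₁·2.94^(0.31) = 655.2 K.
Isobaric step: V₃/V₂ = T₃/T₂ = 469/655.2.
V₃/V₁ = (V₂/V₁)(V₃/V₂) = 0.3401 × (469/655.2) = 0.2435.

V₃/V₁ ≈ 0.243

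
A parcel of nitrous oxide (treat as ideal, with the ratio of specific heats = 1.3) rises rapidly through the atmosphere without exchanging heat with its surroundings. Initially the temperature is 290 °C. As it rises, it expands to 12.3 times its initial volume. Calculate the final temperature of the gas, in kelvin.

For a reversible adiabat TV^(γ−1) is constant, so T₂ = T₁ (V₁/V₂)^(γ−1).
T₁ = 290 °C = 563.1 K.
T₂ = 563.1 × (1/12.3)^(0.3) = 265.2 K.

T₂ ≈ 265 K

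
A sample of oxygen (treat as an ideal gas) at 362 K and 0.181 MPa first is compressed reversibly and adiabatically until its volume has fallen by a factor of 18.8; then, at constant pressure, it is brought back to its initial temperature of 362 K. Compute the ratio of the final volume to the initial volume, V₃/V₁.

V₃/V₁ ≈ 0.0165

For a diatomic ideal gas γ = 7/5.
Adiabatic step: V₂/V₁ = 0.05319; T₂ = T₁·18.8^(2/5) = 1171 K.
Isobaric step: V₃/V₂ = T₃/T₂ = 362/1171.
V₃/V₁ = (V₂/V₁)(V₃/V₂) = 0.05319 × (362/1171) = 0.01645.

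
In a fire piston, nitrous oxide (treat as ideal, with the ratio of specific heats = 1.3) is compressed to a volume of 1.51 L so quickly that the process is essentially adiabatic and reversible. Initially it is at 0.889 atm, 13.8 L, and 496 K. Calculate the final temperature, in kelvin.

T₂ ≈ 963 K

For a reversible adiabat TV^(γ−1) is constant, so T₂ = T₁ (V₁/V₂)^(γ−1).
T₂ = 496 × (13.8/1.51)^(0.3) = 963.3 K.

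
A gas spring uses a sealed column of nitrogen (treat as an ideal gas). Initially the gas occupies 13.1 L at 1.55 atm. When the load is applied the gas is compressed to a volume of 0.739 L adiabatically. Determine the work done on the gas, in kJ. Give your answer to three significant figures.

W ≈ 11.1 kJ

γ = 7/5 for a diatomic ideal gas.
P₂ = P₁(V₁/V₂)^γ = 1.55×(13.1/0.739)^(7/5) = 86.78 atm.
For a reversible adiabat, W_by_gas = (P₁V₁ − P₂V₂)/(γ−1).
W_by = (157100×0.0131 − 8.793×10^6×0.000739) / (2/5) = -11100 J.
W_on_gas = −W_by = 11100 J.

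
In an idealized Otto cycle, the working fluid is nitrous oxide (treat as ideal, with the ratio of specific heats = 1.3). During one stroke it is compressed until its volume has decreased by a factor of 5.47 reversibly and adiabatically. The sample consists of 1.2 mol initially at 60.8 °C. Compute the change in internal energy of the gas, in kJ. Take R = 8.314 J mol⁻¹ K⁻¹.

ΔU ≈ 7.38 kJ

Adiabatic: T₁V₁^(γ−1) = T₂V₂^(γ−1) ⇒ T₂ = T₁ (V₁/V₂)^(γ−1).
T₁ = 60.8 °C = 333.9 K.
T₂ = 333.9 × 5.47^(0.3) = 556 K.
Q = 0, so ΔU = W_on_gas = nCᵥΔT with Cᵥ = R/(γ−1) = 27.71 J/(mol·K).
ΔU = 1.2 × 27.71 × (556 − 333.9) = 7385 J.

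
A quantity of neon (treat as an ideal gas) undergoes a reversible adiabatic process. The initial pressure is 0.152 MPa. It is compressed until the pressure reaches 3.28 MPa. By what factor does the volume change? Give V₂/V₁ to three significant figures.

V₂/V₁ ≈ 0.158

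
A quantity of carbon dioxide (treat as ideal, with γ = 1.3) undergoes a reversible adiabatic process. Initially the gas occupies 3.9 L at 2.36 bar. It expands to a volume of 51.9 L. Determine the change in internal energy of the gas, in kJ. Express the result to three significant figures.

P₂ = P₁(V₁/V₂)^γ = 2.36×(3.9/51.9)^(1.3) = 0.08158 bar.
For a reversible adiabat, W_by_gas = (P₁V₁ − P₂V₂)/(γ−1).
W_by = (236000×0.0039 − 8158×0.0519) / (0.3) = 1657 J.
Q = 0 ⇒ ΔU = −W_by = -1657 J.

ΔU ≈ -1.66 kJ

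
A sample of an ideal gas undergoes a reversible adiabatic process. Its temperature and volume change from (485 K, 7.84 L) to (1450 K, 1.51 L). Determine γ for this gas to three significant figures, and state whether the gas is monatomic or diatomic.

γ ≈ 1.66; monatomic

TV^(γ−1) = const ⇒ γ − 1 = ln(T₂/T₁) / ln(V₁/V₂).
γ = 1 + ln(1450/485) / ln(7.84/1.51) = 1.665.
γ ≈ 1.66 is close to 5/3, so the gas is monatomic.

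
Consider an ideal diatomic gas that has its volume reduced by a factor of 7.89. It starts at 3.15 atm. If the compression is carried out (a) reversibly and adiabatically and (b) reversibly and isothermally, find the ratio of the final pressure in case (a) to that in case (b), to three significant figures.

For a diatomic ideal gas γ = 7/5.
Isothermal: P_b = P₁(V₁/V₂) = 3.15×7.89.
Adiabatic: P_a = P₁(V₁/V₂)^γ = 3.15×7.89^(7/5).
P_a/P_b = (V₁/V₂)^(γ−1) = 7.89^(2/5) = 2.285.

P_adiabatic / P_isothermal ≈ 2.28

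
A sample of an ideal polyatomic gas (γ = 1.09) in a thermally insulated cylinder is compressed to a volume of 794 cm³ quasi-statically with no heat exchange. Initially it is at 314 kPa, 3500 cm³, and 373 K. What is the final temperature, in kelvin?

T₂ ≈ 426 K

Adiabatic: T₁V₁^(γ−1) = T₂V₂^(γ−1) ⇒ T₂ = T₁ (V₁/V₂)^(γ−1).
T₂ = 373 × (3500/794)^(0.09) = 426.3 K.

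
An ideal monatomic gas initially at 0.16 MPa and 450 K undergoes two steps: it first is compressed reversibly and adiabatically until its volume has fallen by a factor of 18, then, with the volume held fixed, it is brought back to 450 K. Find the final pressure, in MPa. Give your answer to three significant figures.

For a monatomic ideal gas γ = 5/3.
Adiabatic step (PV^γ = const): P₂ = 0.16×18^(5/3) = 19.78 MPa; T₂ = 450×18^(2/3) = 3091 K.
Isochoric: P₃ = P₂(T₃/T₂) = 19.78 × (450/3091) = 2.88 MPa.

P₃ ≈ 2.88 MPa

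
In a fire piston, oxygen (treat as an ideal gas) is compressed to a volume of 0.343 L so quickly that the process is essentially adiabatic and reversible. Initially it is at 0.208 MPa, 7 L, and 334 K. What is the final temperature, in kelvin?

T₂ ≈ 1120 K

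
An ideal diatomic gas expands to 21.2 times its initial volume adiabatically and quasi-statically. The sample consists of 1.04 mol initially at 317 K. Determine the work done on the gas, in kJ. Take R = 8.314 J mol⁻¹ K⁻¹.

W ≈ -4.83 kJ

Adiabatic: T₁V₁^(γ−1) = T₂V₂^(γ−1) ⇒ T₂ = T₁ (V₁/V₂)^(γ−1).
γ = 7/5 for a diatomic ideal gas, so γ−1 = 2/5.
T₂ = 317 × (1/21.2)^(2/5) = 93.44 K.
Q = 0, so ΔU = W_on_gas = nCᵥΔT with Cᵥ = R/(γ−1) = 20.79 J/(mol·K).
ΔU = 1.04 × 20.79 × (93.44 − 317) = -4833 J.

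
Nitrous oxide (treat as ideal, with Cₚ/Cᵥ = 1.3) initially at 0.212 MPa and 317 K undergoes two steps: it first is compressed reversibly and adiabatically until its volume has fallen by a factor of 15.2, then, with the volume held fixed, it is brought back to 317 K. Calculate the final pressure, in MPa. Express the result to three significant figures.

P₃ ≈ 3.22 MPa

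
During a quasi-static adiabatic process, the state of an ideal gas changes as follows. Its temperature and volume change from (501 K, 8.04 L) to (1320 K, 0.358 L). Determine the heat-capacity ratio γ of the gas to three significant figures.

γ ≈ 1.31

TV^(γ−1) = const ⇒ γ − 1 = ln(T₂/T₁) / ln(V₁/V₂).
γ = 1 + ln(1320/501) / ln(8.04/0.358) = 1.311.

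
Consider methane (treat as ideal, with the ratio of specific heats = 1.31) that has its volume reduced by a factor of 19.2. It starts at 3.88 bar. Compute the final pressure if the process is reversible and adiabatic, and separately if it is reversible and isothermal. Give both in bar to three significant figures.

adiabatic: 186 bar; isothermal: 74.5 bar

Isothermal: P₂ = P₁(V₁/V₂) = 3.88×19.2 = 74.5 bar.
Adiabatic: P₂ = P₁(V₁/V₂)^γ = 3.88×19.2^(1.31) = 186.2 bar.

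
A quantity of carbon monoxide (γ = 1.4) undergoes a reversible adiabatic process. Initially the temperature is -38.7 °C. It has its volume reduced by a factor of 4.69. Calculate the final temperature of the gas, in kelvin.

For a reversible adiabat TV^(γ−1) is constant, so T₂ = T₁ (V₁/V₂)^(γ−1).
T₁ = -38.7 °C = 234.4 K.
T₂ = 234.4 × 4.69^(0.4) = 435 K.

T₂ ≈ 435 K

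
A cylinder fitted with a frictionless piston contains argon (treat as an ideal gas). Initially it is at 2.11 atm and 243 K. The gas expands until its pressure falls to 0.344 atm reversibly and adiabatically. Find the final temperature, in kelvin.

T₂ ≈ 118 K

Along an adiabat T P^((1−γ)/γ) is constant, so T₂ = T₁ (P₂/P₁)^((γ−1)/γ).
For a monatomic ideal gas γ = 5/3, so (γ−1)/γ = 2/5.
T₂ = 243 × (0.344/2.11)^(2/5) = 117.6 K.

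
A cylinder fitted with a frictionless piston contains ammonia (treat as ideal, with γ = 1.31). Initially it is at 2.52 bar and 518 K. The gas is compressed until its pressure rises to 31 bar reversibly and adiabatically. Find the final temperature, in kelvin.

Along an adiabat T P^((1−γ)/γ) is constant, so T₂ = T₁ (P₂/P₁)^((γ−1)/γ).
T₂ = 518 × (31/2.52)^(0.237) = 938.1 K.

T₂ ≈ 938 K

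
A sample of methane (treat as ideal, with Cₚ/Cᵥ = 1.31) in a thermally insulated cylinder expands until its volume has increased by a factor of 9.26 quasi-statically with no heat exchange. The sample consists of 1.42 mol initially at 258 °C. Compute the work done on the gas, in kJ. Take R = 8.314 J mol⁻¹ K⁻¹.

For a reversible adiabat TV^(γ−1) is constant, so T₂ = T₁ (V₁/V₂)^(γ−1).
T₁ = 258 °C = 531.1 K.
T₂ = 531.1 × (1/9.26)^(0.31) = 266.4 K.
Q = 0, so ΔU = W_on_gas = nCᵥΔT with Cᵥ = R/(γ−1) = 26.82 J/(mol·K).
ΔU = 1.42 × 26.82 × (266.4 − 531.1) = -10080 J.

W ≈ -10.1 kJ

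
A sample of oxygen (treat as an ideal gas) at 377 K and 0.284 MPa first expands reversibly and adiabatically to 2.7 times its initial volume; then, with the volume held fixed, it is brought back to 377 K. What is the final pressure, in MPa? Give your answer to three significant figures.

For a diatomic ideal gas γ = 7/5.
Adiabatic step (PV^γ = const): P₂ = 0.284×(1/2.7)^(7/5) = 0.0707 MPa; T₂ = 377×(1/2.7)^(2/5) = 253.4 K.
Isochoric: P₃ = P₂(T₃/T₂) = 0.0707 × (377/253.4) = 0.1052 MPa.

P₃ ≈ 0.105 MPa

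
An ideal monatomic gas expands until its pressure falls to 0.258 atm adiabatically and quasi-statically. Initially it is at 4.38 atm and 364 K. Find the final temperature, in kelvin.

Along an adiabat T P^((1−γ)/γ) is constant, so T₂ = T₁ (P₂/P₁)^((γ−1)/γ).
For a monatomic ideal gas γ = 5/3, so (γ−1)/γ = 2/5.
T₂ = 364 × (0.258/4.38)^(2/5) = 117.3 K.

T₂ ≈ 117 K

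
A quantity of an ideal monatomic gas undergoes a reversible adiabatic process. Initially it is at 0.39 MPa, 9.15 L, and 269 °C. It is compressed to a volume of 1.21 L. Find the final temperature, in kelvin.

T₂ ≈ 2090 K

Adiabatic: T₁V₁^(γ−1) = T₂V₂^(γ−1) ⇒ T₂ = T₁ (V₁/V₂)^(γ−1).
γ = 5/3 for a monatomic ideal gas.
T₁ = 269 °C = 542.1 K.
T₂ = 542.1 × (9.15/1.21)^(2/3) = 2089 K.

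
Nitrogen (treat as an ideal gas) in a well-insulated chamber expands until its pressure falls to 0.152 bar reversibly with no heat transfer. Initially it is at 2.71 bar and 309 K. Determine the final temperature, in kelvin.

T₂ ≈ 136 K

Adiabatic: T₂/T₁ = (P₂/P₁)^((γ−1)/γ).
For a diatomic ideal gas γ = 7/5, so (γ−1)/γ = 2/7.
T₂ = 309 × (0.152/2.71)^(2/7) = 135.7 K.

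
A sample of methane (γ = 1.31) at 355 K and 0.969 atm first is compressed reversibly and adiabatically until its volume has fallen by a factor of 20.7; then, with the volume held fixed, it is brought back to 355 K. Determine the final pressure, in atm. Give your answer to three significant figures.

P₃ ≈ 20.1 atm

Adiabatic step (PV^γ = const): P₂ = 0.969×20.7^(1.31) = 51.32 atm; T₂ = 355×20.7^(0.31) = 908.2 K.
Isochoric: P₃ = P₂(T₃/T₂) = 51.32 × (355/908.2) = 20.06 atm.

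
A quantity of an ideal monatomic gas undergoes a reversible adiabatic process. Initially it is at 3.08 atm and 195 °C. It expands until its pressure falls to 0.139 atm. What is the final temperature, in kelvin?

Along an adiabat T P^((1−γ)/γ) is constant, so T₂ = T₁ (P₂/P₁)^((γ−1)/γ).
For a monatomic ideal gas γ = 5/3, so (γ−1)/γ = 2/5.
T₁ = 195 °C = 468.1 K.
T₂ = 468.1 × (0.139/3.08)^(2/5) = 135.6 K.

T₂ ≈ 136 K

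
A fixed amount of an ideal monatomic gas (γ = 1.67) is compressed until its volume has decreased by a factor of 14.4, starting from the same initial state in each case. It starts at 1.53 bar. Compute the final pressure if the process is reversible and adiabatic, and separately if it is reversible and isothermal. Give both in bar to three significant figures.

Isothermal: P₂ = P₁(V₁/V₂) = 1.53×14.4 = 22.03 bar.
Adiabatic: P₂ = P₁(V₁/V₂)^γ = 1.53×14.4^(1.67) = 131.6 bar.

adiabatic: 132 bar; isothermal: 22.0 bar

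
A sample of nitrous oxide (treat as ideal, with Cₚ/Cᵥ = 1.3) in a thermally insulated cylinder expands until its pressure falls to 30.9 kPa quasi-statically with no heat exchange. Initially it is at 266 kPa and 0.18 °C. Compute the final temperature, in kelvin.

Adiabatic: T₂/T₁ = (P₂/P₁)^((γ−1)/γ).
T₁ = 0.18 °C = 273.3 K.
T₂ = 273.3 × (30.9/266)^(0.231) = 166.3 K.

T₂ ≈ 166 K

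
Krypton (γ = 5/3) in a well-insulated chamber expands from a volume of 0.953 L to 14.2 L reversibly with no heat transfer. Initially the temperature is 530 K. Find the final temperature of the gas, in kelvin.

T₂ ≈ 87.5 K

For a reversible adiabat TV^(γ−1) is constant, so T₂ = T₁ (V₁/V₂)^(γ−1).
T₂ = 530 × (0.953/14.2)^(2/3) = 87.53 K.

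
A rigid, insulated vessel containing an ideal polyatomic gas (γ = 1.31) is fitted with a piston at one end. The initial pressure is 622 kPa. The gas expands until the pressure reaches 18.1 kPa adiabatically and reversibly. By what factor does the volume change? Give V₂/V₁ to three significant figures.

V₂/V₁ ≈ 14.9

From PV^γ = const, V₂/V₁ = (P₁/P₂)^(1/γ).
V₂/V₁ = (622/18.1)^(0.763) = 14.88.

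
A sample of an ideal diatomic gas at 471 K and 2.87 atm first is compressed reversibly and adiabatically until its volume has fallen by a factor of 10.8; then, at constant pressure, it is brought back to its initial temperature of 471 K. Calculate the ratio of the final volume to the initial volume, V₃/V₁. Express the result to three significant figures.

V₃/V₁ ≈ 0.0357

For a diatomic ideal gas γ = 7/5.
Adiabatic step: V₂/V₁ = 0.09259; T₂ = T₁·10.8^(2/5) = 1220 K.
Isobaric step: V₃/V₂ = T₃/T₂ = 471/1220.
V₃/V₁ = (V₂/V₁)(V₃/V₂) = 0.09259 × (471/1220) = 0.03574.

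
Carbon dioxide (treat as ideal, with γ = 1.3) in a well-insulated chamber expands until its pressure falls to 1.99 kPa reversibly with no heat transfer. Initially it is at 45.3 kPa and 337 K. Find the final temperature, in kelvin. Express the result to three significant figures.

T₂ ≈ 164 K

Adiabatic: T₂/T₁ = (P₂/P₁)^((γ−1)/γ).
T₂ = 337 × (1.99/45.3)^(0.231) = 163.8 K.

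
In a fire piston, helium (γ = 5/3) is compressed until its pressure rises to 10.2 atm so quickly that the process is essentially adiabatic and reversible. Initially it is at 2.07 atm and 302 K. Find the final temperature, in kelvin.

T₂ ≈ 572 K

Along an adiabat T P^((1−γ)/γ) is constant, so T₂ = T₁ (P₂/P₁)^((γ−1)/γ).
T₂ = 302 × (10.2/2.07)^(2/5) = 571.6 K.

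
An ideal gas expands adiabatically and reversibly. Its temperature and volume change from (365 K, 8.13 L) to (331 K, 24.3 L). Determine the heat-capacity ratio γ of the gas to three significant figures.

TV^(γ−1) = const ⇒ γ − 1 = ln(T₂/T₁) / ln(V₁/V₂).
γ = 1 + ln(331/365) / ln(8.13/24.3) = 1.089.

γ ≈ 1.09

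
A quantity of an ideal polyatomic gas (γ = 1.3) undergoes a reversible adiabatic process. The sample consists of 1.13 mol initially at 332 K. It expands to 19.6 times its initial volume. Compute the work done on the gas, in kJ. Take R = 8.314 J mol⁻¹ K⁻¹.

W ≈ -6.14 kJ

For a reversible adiabat TV^(γ−1) is constant, so T₂ = T₁ (V₁/V₂)^(γ−1).
T₂ = 332 × (1/19.6)^(0.3) = 136 K.
Q = 0, so ΔU = W_on_gas = nCᵥΔT with Cᵥ = R/(γ−1) = 27.71 J/(mol·K).
ΔU = 1.13 × 27.71 × (136 − 332) = -6139 J.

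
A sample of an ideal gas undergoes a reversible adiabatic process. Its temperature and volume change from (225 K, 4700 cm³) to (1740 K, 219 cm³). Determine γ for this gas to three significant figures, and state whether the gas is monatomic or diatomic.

γ ≈ 1.67; monatomic

TV^(γ−1) = const ⇒ γ − 1 = ln(T₂/T₁) / ln(V₁/V₂).
γ = 1 + ln(1740/225) / ln(4700/219) = 1.667.
γ ≈ 1.67 is close to 5/3, so the gas is monatomic.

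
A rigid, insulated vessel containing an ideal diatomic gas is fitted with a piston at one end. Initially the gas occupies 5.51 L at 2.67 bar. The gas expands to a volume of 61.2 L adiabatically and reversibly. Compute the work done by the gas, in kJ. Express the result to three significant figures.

W ≈ 2.27 kJ

γ = 7/5 for a diatomic ideal gas.
P₂ = P₁(V₁/V₂)^γ = 2.67×(5.51/61.2)^(7/5) = 0.09176 bar.
For a reversible adiabat, W_by_gas = (P₁V₁ − P₂V₂)/(γ−1).
W_by = (267000×0.00551 − 9176×0.0612) / (2/5) = 2274 J.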